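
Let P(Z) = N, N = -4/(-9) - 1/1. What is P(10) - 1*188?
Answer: -1697/9 ≈ -188.56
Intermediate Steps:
N = -5/9 (N = -4*(-⅑) - 1*1 = 4/9 - 1 = -5/9 ≈ -0.55556)
P(Z) = -5/9
P(10) - 1*188 = -5/9 - 1*188 = -5/9 - 188 = -1697/9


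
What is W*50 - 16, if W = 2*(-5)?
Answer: -516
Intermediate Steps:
W = -10
W*50 - 16 = -10*50 - 16 = -500 - 16 = -516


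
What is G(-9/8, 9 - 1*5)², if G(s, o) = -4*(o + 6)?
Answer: 1600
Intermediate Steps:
G(s, o) = -24 - 4*o (G(s, o) = -4*(6 + o) = -24 - 4*o)
G(-9/8, 9 - 1*5)² = (-24 - 4*(9 - 1*5))² = (-24 - 4*(9 - 5))² = (-24 - 4*4)² = (-24 - 16)² = (-40)² = 1600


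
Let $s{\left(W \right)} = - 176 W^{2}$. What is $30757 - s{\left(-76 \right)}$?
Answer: $1047333$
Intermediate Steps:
$30757 - s{\left(-76 \right)} = 30757 - - 176 \left(-76\right)^{2} = 30757 - \left(-176\right) 5776 = 30757 - -1016576 = 30757 + 1016576 = 1047333$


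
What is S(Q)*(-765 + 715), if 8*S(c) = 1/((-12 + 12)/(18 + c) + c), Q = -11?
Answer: 25/44 ≈ 0.56818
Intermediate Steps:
S(c) = 1/(8*c) (S(c) = 1/(8*((-12 + 12)/(18 + c) + c)) = 1/(8*(0/(18 + c) + c)) = 1/(8*(0 + c)) = 1/(8*c))
S(Q)*(-765 + 715) = ((⅛)/(-11))*(-765 + 715) = ((⅛)*(-1/11))*(-50) = -1/88*(-50) = 25/44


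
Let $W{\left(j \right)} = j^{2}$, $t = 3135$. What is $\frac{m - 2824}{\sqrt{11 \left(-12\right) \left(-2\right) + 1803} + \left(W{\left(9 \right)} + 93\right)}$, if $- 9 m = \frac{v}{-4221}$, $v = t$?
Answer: $- \frac{2074037486}{119070189} + \frac{35759267 \sqrt{2067}}{357210567} \approx -12.867$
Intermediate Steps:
$v = 3135$
$m = \frac{1045}{12663}$ ($m = - \frac{3135 \frac{1}{-4221}}{9} = - \frac{3135 \left(- \frac{1}{4221}\right)}{9} = \left(- \frac{1}{9}\right) \left(- \frac{1045}{1407}\right) = \frac{1045}{12663} \approx 0.082524$)
$\frac{m - 2824}{\sqrt{11 \left(-12\right) \left(-2\right) + 1803} + \left(W{\left(9 \right)} + 93\right)} = \frac{\frac{1045}{12663} - 2824}{\sqrt{11 \left(-12\right) \left(-2\right) + 1803} + \left(9^{2} + 93\right)} = - \frac{35759267}{12663 \left(\sqrt{\left(-132\right) \left(-2\right) + 1803} + \left(81 + 93\right)\right)} = - \frac{35759267}{12663 \left(\sqrt{264 + 1803} + 174\right)} = - \frac{35759267}{12663 \left(\sqrt{2067} + 174\right)} = - \frac{35759267}{12663 \left(174 + \sqrt{2067}\right)}$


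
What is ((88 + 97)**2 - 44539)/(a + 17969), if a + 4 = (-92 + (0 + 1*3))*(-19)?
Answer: -191/364 ≈ -0.52472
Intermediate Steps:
a = 1687 (a = -4 + (-92 + (0 + 1*3))*(-19) = -4 + (-92 + (0 + 3))*(-19) = -4 + (-92 + 3)*(-19) = -4 - 89*(-19) = -4 + 1691 = 1687)
((88 + 97)**2 - 44539)/(a + 17969) = ((88 + 97)**2 - 44539)/(1687 + 17969) = (185**2 - 44539)/19656 = (34225 - 44539)*(1/19656) = -10314*1/19656 = -191/364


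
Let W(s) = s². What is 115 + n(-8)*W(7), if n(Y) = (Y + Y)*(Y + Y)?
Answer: 12659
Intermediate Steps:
n(Y) = 4*Y² (n(Y) = (2*Y)*(2*Y) = 4*Y²)
115 + n(-8)*W(7) = 115 + (4*(-8)²)*7² = 115 + (4*64)*49 = 115 + 256*49 = 115 + 12544 = 12659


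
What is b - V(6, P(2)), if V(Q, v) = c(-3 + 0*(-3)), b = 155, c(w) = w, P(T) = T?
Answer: 158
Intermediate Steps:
V(Q, v) = -3 (V(Q, v) = -3 + 0*(-3) = -3 + 0 = -3)
b - V(6, P(2)) = 155 - 1*(-3) = 155 + 3 = 158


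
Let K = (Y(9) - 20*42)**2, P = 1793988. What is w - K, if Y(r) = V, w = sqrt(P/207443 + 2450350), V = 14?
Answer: -682276 + sqrt(105445299269689834)/207443 ≈ -6.8071e+5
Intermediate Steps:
w = sqrt(105445299269689834)/207443 (w = sqrt(1793988/207443 + 2450350) = sqrt(508309749038/207443) = sqrt(105445299269689834)/207443 ≈ 1565.4)
Y(r) = 14
K = 682276 (K = (14 - 20*42)**2 = (14 - 840)**2 = (-826)**2 = 682276)
w - K = sqrt(105445299269689834)/207443 - 1*682276 = sqrt(105445299269689834)/207443 - 682276 = -682276 + sqrt(105445299269689834)/207443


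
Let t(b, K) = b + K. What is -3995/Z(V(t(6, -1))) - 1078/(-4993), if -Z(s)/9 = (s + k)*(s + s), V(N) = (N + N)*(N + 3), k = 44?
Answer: 42486943/178310016 ≈ 0.23828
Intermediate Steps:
t(b, K) = K + b
V(N) = 2*N*(3 + N) (V(N) = (2*N)*(3 + N) = 2*N*(3 + N))
Z(s) = -18*s*(44 + s) (Z(s) = -9*(s + 44)*(s + s) = -9*(44 + s)*2*s = -18*s*(44 + s))
-3995/Z(V(t(6, -1))) - 1078/(-4993) = -3995*(-1/(36*(-1 + 6)*(3 + (-1 + 6))*(44 + 2*(-1 + 6)*(3 + (-1 + 6))))) - 1078/(-4993) = -3995*(-1/(180*(3 + 5)*(44 + 2*5*(3 + 5)))) - 1078*(-1/4993) = -3995*(-1/(1440*(44 + 2*5*8))) + 1078/4993 = -3995*(-1/(1440*(44 + 80))) + 1078/4993 = -3995/((-18*80*124)) + 1078/4993 = -3995/(-178560) + 1078/4993 = -3995*(-1/178560) + 1078/4993 = 799/35712 + 1078/4993 = 42486943/178310016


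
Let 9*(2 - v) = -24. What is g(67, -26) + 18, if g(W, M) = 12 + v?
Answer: 104/3 ≈ 34.667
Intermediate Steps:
v = 14/3 (v = 2 - ⅑*(-24) = 2 + 8/3 = 14/3 ≈ 4.6667)
g(W, M) = 50/3 (g(W, M) = 12 + 14/3 = 50/3)
g(67, -26) + 18 = 50/3 + 18 = 104/3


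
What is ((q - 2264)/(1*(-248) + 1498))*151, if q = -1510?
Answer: -284937/625 ≈ -455.90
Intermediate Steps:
((q - 2264)/(1*(-248) + 1498))*151 = ((-1510 - 2264)/(1*(-248) + 1498))*151 = -3774/(-248 + 1498)*151 = -3774/1250*151 = -3774*1/1250*151 = -1887/625*151 = -284937/625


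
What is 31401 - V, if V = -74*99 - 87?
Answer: 38814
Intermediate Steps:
V = -7413 (V = -7326 - 87 = -7413)
31401 - V = 31401 - 1*(-7413) = 31401 + 7413 = 38814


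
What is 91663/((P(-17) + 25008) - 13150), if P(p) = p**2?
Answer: 91663/12147 ≈ 7.5461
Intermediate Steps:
91663/((P(-17) + 25008) - 13150) = 91663/(((-17)**2 + 25008) - 13150) = 91663/((289 + 25008) - 13150) = 91663/(25297 - 13150) = 91663/12147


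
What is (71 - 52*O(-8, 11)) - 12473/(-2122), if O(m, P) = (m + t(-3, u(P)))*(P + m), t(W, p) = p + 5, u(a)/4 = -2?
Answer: 3804487/2122 ≈ 1792.9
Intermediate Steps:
u(a) = -8 (u(a) = 4*(-2) = -8)
t(W, p) = 5 + p
O(m, P) = (-3 + m)*(P + m) (O(m, P) = (m + (5 - 8))*(P + m) = (m - 3)*(P + m) = (-3 + m)*(P + m))
(71 - 52*O(-8, 11)) - 12473/(-2122) = (71 - 52*((-8)**2 - 3*11 - 3*(-8) + 11*(-8))) - 12473/(-2122) = (71 - 52*(64 - 33 + 24 - 88)) - 12473*(-1)/2122 = (71 - 52*(-33)) - 1*(-12473/2122) = (71 + 1716) + 12473/2122 = 1787 + 12473/2122 = 3804487/2122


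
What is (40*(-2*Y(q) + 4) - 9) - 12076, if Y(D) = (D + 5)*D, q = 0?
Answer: -11925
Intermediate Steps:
Y(D) = D*(5 + D) (Y(D) = (5 + D)*D = D*(5 + D))
(40*(-2*Y(q) + 4) - 9) - 12076 = (40*(-0*(5 + 0) + 4) - 9) - 12076 = (40*(-0*5 + 4) - 9) - 12076 = (40*(-2*0 + 4) - 9) - 12076 = (40*(0 + 4) - 9) - 12076 = (40*4 - 9) - 12076 = (160 - 9) - 12076 = 151 - 12076 = -11925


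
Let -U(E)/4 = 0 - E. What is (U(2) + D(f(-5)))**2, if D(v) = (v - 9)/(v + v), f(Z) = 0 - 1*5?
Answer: 2209/25 ≈ 88.360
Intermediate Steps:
f(Z) = -5 (f(Z) = 0 - 5 = -5)
D(v) = (-9 + v)/(2*v) (D(v) = (-9 + v)/((2*v)) = (-9 + v)*(1/(2*v)) = (-9 + v)/(2*v))
U(E) = 4*E (U(E) = -4*(0 - E) = -(-4)*E = 4*E)
(U(2) + D(f(-5)))**2 = (4*2 + (1/2)*(-9 - 5)/(-5))**2 = (8 + (1/2)*(-1/5)*(-14))**2 = (8 + 7/5)**2 = (47/5)**2 = 2209/25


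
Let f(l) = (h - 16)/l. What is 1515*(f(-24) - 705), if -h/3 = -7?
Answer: -8547125/8 ≈ -1.0684e+6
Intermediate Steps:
h = 21 (h = -3*(-7) = 21)
f(l) = 5/l (f(l) = (21 - 16)/l = 5/l)
1515*(f(-24) - 705) = 1515*(5/(-24) - 705) = 1515*(5*(-1/24) - 705) = 1515*(-5/24 - 705) = 1515*(-16925/24) = -8547125/8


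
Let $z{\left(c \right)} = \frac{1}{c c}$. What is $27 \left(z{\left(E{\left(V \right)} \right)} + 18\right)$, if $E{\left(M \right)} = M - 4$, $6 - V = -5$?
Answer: $\frac{23841}{49} \approx 486.55$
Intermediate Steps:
$V = 11$ ($V = 6 - -5 = 6 + 5 = 11$)
$E{\left(M \right)} = -4 + M$
$z{\left(c \right)} = \frac{1}{c^{2}}$
$27 \left(z{\left(E{\left(V \right)} \right)} + 18\right) = 27 \left(\frac{1}{\left(-4 + 11\right)^{2}} + 18\right) = 27 \left(\frac{1}{49} + 18\right) = 27 \cdot \frac{883}{49} = \frac{23841}{49}$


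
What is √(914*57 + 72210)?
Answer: 6*√3453 ≈ 352.57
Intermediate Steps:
√(914*57 + 72210) = √(52098 + 72210) = √124308 = 6*√3453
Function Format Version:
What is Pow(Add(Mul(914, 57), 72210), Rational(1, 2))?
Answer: Mul(6, Pow(3453, Rational(1, 2))) ≈ 352.57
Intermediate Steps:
Pow(Add(Mul(914, 57), 72210), Rational(1, 2)) = Pow(Add(52098, 72210), Rational(1, 2)) = Pow(124308, Rational(1, 2)) = Mul(6, Pow(3453, Rational(1, 2)))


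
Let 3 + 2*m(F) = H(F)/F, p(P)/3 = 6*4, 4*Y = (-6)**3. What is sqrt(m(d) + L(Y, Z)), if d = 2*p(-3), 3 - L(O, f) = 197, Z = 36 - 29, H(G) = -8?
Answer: I*sqrt(7039)/6 ≈ 13.983*I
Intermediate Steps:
Y = -54 (Y = (1/4)*(-6)**3 = (1/4)*(-216) = -54)
Z = 7
p(P) = 72 (p(P) = 3*(6*4) = 3*24 = 72)
L(O, f) = -194 (L(O, f) = 3 - 1*197 = 3 - 197 = -194)
d = 144 (d = 2*72 = 144)
m(F) = -3/2 - 4/F (m(F) = -3/2 + (-8/F)/2 = -3/2 - 4/F)
sqrt(m(d) + L(Y, Z)) = sqrt((-3/2 - 4/144) - 194) = sqrt((-3/2 - 4*1/144) - 194) = sqrt((-3/2 - 1/36) - 194) = sqrt(-55/36 - 194) = sqrt(-7039/36) = I*sqrt(7039)/6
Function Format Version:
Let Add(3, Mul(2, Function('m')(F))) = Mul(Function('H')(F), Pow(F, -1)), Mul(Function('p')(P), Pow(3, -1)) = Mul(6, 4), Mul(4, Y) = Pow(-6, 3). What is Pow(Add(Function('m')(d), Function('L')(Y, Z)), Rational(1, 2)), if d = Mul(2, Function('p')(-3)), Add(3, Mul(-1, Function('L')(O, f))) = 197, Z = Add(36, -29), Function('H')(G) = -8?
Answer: Mul(Rational(1, 6), I, Pow(7039, Rational(1, 2))) ≈ Mul(13.983, I)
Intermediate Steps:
Y = -54 (Y = Mul(Rational(1, 4), Pow(-6, 3)) = Mul(Rational(1, 4), -216) = -54)
Z = 7
Function('p')(P) = 72 (Function('p')(P) = Mul(3, Mul(6, 4)) = Mul(3, 24) = 72)
Function('L')(O, f) = -194 (Function('L')(O, f) = Add(3, Mul(-1, 197)) = Add(3, -197) = -194)
d = 144 (d = Mul(2, 72) = 144)
Function('m')(F) = Add(Rational(-3, 2), Mul(-4, Pow(F, -1))) (Function('m')(F) = Add(Rational(-3, 2), Mul(Rational(1, 2), Mul(-8, Pow(F, -1)))) = Add(Rational(-3, 2), Mul(-4, Pow(F, -1))))
Pow(Add(Function('m')(d), Function('L')(Y, Z)), Rational(1, 2)) = Pow(Add(Add(Rational(-3, 2), Mul(-4, Pow(144, -1))), -194), Rational(1, 2)) = Pow(Add(Add(Rational(-3, 2), Mul(-4, Rational(1, 144))), -194), Rational(1, 2)) = Pow(Add(Add(Rational(-3, 2), Rational(-1, 36)), -194), Rational(1, 2)) = Pow(Add(Rational(-55, 36), -194), Rational(1, 2)) = Pow(Rational(-7039, 36), Rational(1, 2)) = Mul(Rational(1, 6), I, Pow(7039, Rational(1, 2)))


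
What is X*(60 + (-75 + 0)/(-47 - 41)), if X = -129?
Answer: -690795/88 ≈ -7849.9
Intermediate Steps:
X*(60 + (-75 + 0)/(-47 - 41)) = -129*(60 + (-75 + 0)/(-47 - 41)) = -129*(60 - 75/(-88)) = -129*(60 - 75*(-1/88)) = -129*(60 + 75/88) = -129*5355/88 = -690795/88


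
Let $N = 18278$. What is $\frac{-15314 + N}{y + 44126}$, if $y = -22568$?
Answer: $\frac{494}{3593} \approx 0.13749$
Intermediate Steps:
$\frac{-15314 + N}{y + 44126} = \frac{-15314 + 18278}{-22568 + 44126} = \frac{2964}{21558} = 2964 \cdot \frac{1}{21558} = \frac{494}{3593}$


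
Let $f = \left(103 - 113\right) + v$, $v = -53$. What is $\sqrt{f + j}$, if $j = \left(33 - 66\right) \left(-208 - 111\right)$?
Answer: $4 \sqrt{654} \approx 102.29$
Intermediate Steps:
$j = 10527$ ($j = \left(-33\right) \left(-319\right) = 10527$)
$f = -63$ ($f = \left(103 - 113\right) - 53 = -10 - 53 = -63$)
$\sqrt{f + j} = \sqrt{-63 + 10527} = \sqrt{10464} = 4 \sqrt{654}$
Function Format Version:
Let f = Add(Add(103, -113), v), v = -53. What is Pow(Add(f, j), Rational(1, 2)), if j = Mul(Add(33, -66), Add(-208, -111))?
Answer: Mul(4, Pow(654, Rational(1, 2))) ≈ 102.29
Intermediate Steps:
j = 10527 (j = Mul(-33, -319) = 10527)
f = -63 (f = Add(Add(103, -113), -53) = Add(-10, -53) = -63)
Pow(Add(f, j), Rational(1, 2)) = Pow(Add(-63, 10527), Rational(1, 2)) = Pow(10464, Rational(1, 2)) = Mul(4, Pow(654, Rational(1, 2)))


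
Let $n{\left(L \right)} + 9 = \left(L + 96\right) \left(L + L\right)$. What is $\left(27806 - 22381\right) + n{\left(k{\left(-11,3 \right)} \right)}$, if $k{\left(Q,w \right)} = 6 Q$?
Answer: $1456$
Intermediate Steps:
$n{\left(L \right)} = -9 + 2 L \left(96 + L\right)$ ($n{\left(L \right)} = -9 + \left(L + 96\right) \left(L + L\right) = -9 + \left(96 + L\right) 2 L = -9 + 2 L \left(96 + L\right)$)
$\left(27806 - 22381\right) + n{\left(k{\left(-11,3 \right)} \right)} = \left(27806 - 22381\right) + \left(-9 + 2 \left(6 \left(-11\right)\right)^{2} + 192 \cdot 6 \left(-11\right)\right) = 5425 + \left(-9 + 2 \left(-66\right)^{2} + 192 \left(-66\right)\right) = 5425 - 3969 = 1456$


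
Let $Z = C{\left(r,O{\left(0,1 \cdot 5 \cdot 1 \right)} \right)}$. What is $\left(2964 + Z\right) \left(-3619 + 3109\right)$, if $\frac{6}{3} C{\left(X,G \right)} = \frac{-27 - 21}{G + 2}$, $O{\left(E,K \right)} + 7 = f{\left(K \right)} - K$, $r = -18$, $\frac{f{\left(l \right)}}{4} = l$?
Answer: $-1510416$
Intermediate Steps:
$f{\left(l \right)} = 4 l$
$O{\left(E,K \right)} = -7 + 3 K$ ($O{\left(E,K \right)} = -7 + \left(4 K - K\right) = -7 + 3 K$)
$C{\left(X,G \right)} = - \frac{24}{2 + G}$ ($C{\left(X,G \right)} = \frac{\left(-27 - 21\right) \frac{1}{G + 2}}{2} = \frac{\left(-48\right) \frac{1}{2 + G}}{2} = - \frac{24}{2 + G}$)
$Z = - \frac{12}{5}$ ($Z = - \frac{24}{2 - \left(7 - 3 \cdot 1 \cdot 5 \cdot 1\right)} = - \frac{24}{2 - \left(7 - 3 \cdot 5 \cdot 1\right)} = - \frac{24}{2 + \left(-7 + 3 \cdot 5\right)} = - \frac{24}{2 + \left(-7 + 15\right)} = - \frac{24}{2 + 8} = - \frac{24}{10} = \left(-24\right) \frac{1}{10} = - \frac{12}{5} \approx -2.4$)
$\left(2964 + Z\right) \left(-3619 + 3109\right) = \left(2964 - \frac{12}{5}\right) \left(-3619 + 3109\right) = \frac{14808}{5} \left(-510\right) = -1510416$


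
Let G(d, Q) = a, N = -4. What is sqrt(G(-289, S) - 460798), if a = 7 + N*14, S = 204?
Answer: I*sqrt(460847) ≈ 678.86*I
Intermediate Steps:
a = -49 (a = 7 - 4*14 = 7 - 56 = -49)
G(d, Q) = -49
sqrt(G(-289, S) - 460798) = sqrt(-49 - 460798) = sqrt(-460847) = I*sqrt(460847)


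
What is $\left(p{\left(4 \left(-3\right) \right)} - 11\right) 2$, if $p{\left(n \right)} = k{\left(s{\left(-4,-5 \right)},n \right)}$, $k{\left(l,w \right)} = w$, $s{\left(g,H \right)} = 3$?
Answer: $-46$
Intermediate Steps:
$p{\left(n \right)} = n$
$\left(p{\left(4 \left(-3\right) \right)} - 11\right) 2 = \left(4 \left(-3\right) - 11\right) 2 = \left(-12 - 11\right) 2 = \left(-23\right) 2 = -46$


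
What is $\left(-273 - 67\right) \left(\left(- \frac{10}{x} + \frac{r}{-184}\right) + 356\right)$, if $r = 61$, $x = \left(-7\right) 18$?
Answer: $- \frac{350525465}{2898} \approx -1.2095 \cdot 10^{5}$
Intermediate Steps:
$x = -126$
$\left(-273 - 67\right) \left(\left(- \frac{10}{x} + \frac{r}{-184}\right) + 356\right) = \left(-273 - 67\right) \left(\left(- \frac{10}{-126} + \frac{61}{-184}\right) + 356\right) = - 340 \left(\left(\left(-10\right) \left(- \frac{1}{126}\right) + 61 \left(- \frac{1}{184}\right)\right) + 356\right) = - 340 \left(\left(\frac{5}{63} - \frac{61}{184}\right) + 356\right) = - 340 \left(- \frac{2923}{11592} + 356\right) = \left(-340\right) \frac{4123829}{11592} = - \frac{350525465}{2898}$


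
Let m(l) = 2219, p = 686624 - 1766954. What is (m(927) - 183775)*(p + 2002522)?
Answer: -167429490752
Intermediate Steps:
p = -1080330
(m(927) - 183775)*(p + 2002522) = (2219 - 183775)*(-1080330 + 2002522) = -181556*922192 = -167429490752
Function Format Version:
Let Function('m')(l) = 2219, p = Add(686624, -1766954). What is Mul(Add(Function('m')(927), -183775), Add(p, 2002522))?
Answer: -167429490752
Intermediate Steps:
p = -1080330
Mul(Add(Function('m')(927), -183775), Add(p, 2002522)) = Mul(Add(2219, -183775), Add(-1080330, 2002522)) = Mul(-181556, 922192) = -167429490752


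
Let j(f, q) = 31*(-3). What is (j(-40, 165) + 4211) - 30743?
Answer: -26625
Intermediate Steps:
j(f, q) = -93
(j(-40, 165) + 4211) - 30743 = (-93 + 4211) - 30743 = 4118 - 30743 = -26625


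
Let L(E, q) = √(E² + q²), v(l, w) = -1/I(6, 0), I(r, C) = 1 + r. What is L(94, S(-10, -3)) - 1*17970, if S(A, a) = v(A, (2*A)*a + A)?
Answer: -17970 + √432965/7 ≈ -17876.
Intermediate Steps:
v(l, w) = -⅐ (v(l, w) = -1/(1 + 6) = -1/7 = -1*⅐ = -⅐)
S(A, a) = -⅐
L(94, S(-10, -3)) - 1*17970 = √(94² + (-⅐)²) - 1*17970 = √(8836 + 1/49) - 17970 = √(432965/49) - 17970 = √432965/7 - 17970 = -17970 + √432965/7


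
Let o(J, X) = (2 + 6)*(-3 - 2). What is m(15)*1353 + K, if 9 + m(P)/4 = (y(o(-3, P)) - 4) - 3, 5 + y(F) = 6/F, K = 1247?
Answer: -566084/5 ≈ -1.1322e+5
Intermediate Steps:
o(J, X) = -40 (o(J, X) = 8*(-5) = -40)
y(F) = -5 + 6/F
m(P) = -423/5 (m(P) = -36 + 4*(((-5 + 6/(-40)) - 4) - 3) = -36 + 4*(((-5 + 6*(-1/40)) - 4) - 3) = -36 + 4*(((-5 - 3/20) - 4) - 3) = -36 + 4*((-103/20 - 4) - 3) = -36 + 4*(-183/20 - 3) = -36 + 4*(-243/20) = -36 - 243/5 = -423/5)
m(15)*1353 + K = -423/5*1353 + 1247 = -572319/5 + 1247 = -566084/5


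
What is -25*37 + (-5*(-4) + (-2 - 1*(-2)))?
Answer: -905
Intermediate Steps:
-25*37 + (-5*(-4) + (-2 - 1*(-2))) = -925 + (20 + (-2 + 2)) = -925 + (20 + 0) = -925 + 20 = -905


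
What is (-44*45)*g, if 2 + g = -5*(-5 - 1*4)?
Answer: -85140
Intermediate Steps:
g = 43 (g = -2 - 5*(-5 - 1*4) = -2 - 5*(-5 - 4) = -2 - 5*(-9) = -2 + 45 = 43)
(-44*45)*g = -44*45*43 = -1980*43 = -85140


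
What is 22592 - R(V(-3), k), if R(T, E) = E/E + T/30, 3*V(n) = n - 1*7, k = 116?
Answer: 203320/9 ≈ 22591.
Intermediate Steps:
V(n) = -7/3 + n/3 (V(n) = (n - 1*7)/3 = (n - 7)/3 = (-7 + n)/3 = -7/3 + n/3)
R(T, E) = 1 + T/30 (R(T, E) = 1 + T*(1/30) = 1 + T/30)
22592 - R(V(-3), k) = 22592 - (1 + (-7/3 + (1/3)*(-3))/30) = 22592 - (1 + (-7/3 - 1)/30) = 22592 - (1 + (1/30)*(-10/3)) = 22592 - (1 - 1/9) = 22592 - 1*8/9 = 22592 - 8/9 = 203320/9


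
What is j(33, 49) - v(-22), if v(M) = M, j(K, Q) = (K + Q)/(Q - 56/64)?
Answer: 9126/385 ≈ 23.704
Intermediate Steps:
j(K, Q) = (K + Q)/(-7/8 + Q) (j(K, Q) = (K + Q)/(Q - 56*1/64) = (K + Q)/(Q - 7/8) = (K + Q)/(-7/8 + Q))
j(33, 49) - v(-22) = 8*(33 + 49)/(-7 + 8*49) - 1*(-22) = 8*82/(-7 + 392) + 22 = 8*82/385 + 22 = 8*(1/385)*82 + 22 = 656/385 + 22 = 9126/385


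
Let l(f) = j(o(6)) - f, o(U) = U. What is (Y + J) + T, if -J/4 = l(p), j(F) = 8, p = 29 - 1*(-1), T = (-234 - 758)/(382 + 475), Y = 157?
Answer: 208973/857 ≈ 243.84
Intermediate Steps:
T = -992/857 ≈ -1.1575
p = 30 (p = 29 + 1 = 30)
l(f) = 8 - f
J = 88 (J = -4*(8 - 1*30) = -4*(8 - 30) = -4*(-22) = 88)
(Y + J) + T = (157 + 88) - 992/857 = 245 - 992/857 = 208973/857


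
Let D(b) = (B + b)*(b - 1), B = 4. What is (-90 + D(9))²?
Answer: 196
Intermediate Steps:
D(b) = (-1 + b)*(4 + b) (D(b) = (4 + b)*(b - 1) = (4 + b)*(-1 + b) = (-1 + b)*(4 + b))
(-90 + D(9))² = (-90 + (-4 + 9² + 3*9))² = (-90 + (-4 + 81 + 27))² = (-90 + 104)² = 14² = 196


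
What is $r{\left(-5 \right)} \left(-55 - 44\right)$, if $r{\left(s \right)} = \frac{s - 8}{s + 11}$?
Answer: $\frac{429}{2} \approx 214.5$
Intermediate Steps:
$r{\left(s \right)} = \frac{-8 + s}{11 + s}$
$r{\left(-5 \right)} \left(-55 - 44\right) = \frac{-8 - 5}{11 - 5} \left(-55 - 44\right) = \frac{1}{6} \left(-13\right) \left(-99\right) = \left(- \frac{13}{6}\right) \left(-99\right) = \frac{429}{2}$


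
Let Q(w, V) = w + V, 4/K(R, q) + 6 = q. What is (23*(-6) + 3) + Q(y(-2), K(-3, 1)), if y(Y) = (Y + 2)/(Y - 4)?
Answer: -679/5 ≈ -135.80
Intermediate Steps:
K(R, q) = 4/(-6 + q)
y(Y) = (2 + Y)/(-4 + Y)
Q(w, V) = V + w
(23*(-6) + 3) + Q(y(-2), K(-3, 1)) = (23*(-6) + 3) + (4/(-6 + 1) + (2 - 2)/(-4 - 2)) = (-138 + 3) + (4/(-5) + 0/(-6)) = -135 + (4*(-⅕) - ⅙*0) = -135 + (-⅘ + 0) = -135 - ⅘ = -679/5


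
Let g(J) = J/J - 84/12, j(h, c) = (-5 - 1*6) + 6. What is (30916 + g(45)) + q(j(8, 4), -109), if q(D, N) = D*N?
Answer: 31455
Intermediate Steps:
j(h, c) = -5 (j(h, c) = (-5 - 6) + 6 = -11 + 6 = -5)
g(J) = -6 (g(J) = 1 - 84*1/12 = 1 - 7 = -6)
(30916 + g(45)) + q(j(8, 4), -109) = (30916 - 6) - 5*(-109) = 30910 + 545 = 31455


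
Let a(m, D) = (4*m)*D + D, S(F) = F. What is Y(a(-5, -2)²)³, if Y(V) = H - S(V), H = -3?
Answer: -3029741623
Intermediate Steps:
a(m, D) = D + 4*D*m (a(m, D) = 4*D*m + D = D + 4*D*m)
Y(V) = -3 - V
Y(a(-5, -2)²)³ = (-3 - (-2*(1 + 4*(-5)))²)³ = (-3 - (-2*(1 - 20))²)³ = (-3 - (-2*(-19))²)³ = (-3 - 1*38²)³ = (-3 - 1*1444)³ = (-3 - 1444)³ = (-1447)³ = -3029741623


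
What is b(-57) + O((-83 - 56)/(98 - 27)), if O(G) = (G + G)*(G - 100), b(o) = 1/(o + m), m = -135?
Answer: 386383823/967872 ≈ 399.21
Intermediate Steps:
b(o) = 1/(-135 + o) (b(o) = 1/(o - 135) = 1/(-135 + o))
O(G) = 2*G*(-100 + G) (O(G) = (2*G)*(-100 + G) = 2*G*(-100 + G))
b(-57) + O((-83 - 56)/(98 - 27)) = 1/(-135 - 57) + 2*((-83 - 56)/(98 - 27))*(-100 + (-83 - 56)/(98 - 27)) = 1/(-192) + 2*(-139/71)*(-100 - 139/71) = -1/192 + 2*(-139*1/71)*(-100 - 139*1/71) = -1/192 + 2*(-139/71)*(-100 - 139/71) = -1/192 + 2*(-139/71)*(-7239/71) = -1/192 + 2012442/5041 = 386383823/967872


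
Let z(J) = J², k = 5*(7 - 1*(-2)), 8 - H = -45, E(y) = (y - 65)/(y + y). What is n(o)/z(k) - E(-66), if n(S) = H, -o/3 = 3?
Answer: -86093/89100 ≈ -0.96625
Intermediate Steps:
E(y) = (-65 + y)/(2*y) (E(y) = (-65 + y)/((2*y)) = (-65 + y)*(1/(2*y)) = (-65 + y)/(2*y))
o = -9 (o = -3*3 = -9)
H = 53 (H = 8 - 1*(-45) = 8 + 45 = 53)
n(S) = 53
k = 45 (k = 5*(7 + 2) = 5*9 = 45)
n(o)/z(k) - E(-66) = 53/(45²) - (-65 - 66)/(2*(-66)) = 53/2025 - (-1)*(-131)/(2*66) = 53*(1/2025) - 1*131/132 = 53/2025 - 131/132 = -86093/89100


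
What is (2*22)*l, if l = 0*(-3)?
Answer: 0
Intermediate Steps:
l = 0
(2*22)*l = (2*22)*0 = 44*0 = 0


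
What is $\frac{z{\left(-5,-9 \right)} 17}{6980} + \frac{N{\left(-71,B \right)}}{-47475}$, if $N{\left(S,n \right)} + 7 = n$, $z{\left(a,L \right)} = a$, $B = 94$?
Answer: $- \frac{309509}{22091700} \approx -0.01401$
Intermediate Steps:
$N{\left(S,n \right)} = -7 + n$
$\frac{z{\left(-5,-9 \right)} 17}{6980} + \frac{N{\left(-71,B \right)}}{-47475} = \frac{\left(-5\right) 17}{6980} + \frac{-7 + 94}{-47475} = \left(-85\right) \frac{1}{6980} + 87 \left(- \frac{1}{47475}\right) = - \frac{17}{1396} - \frac{29}{15825} = - \frac{309509}{22091700}$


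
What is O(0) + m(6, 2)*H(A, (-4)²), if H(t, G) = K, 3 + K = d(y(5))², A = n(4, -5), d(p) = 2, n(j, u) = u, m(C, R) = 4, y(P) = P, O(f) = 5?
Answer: 9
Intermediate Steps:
A = -5
K = 1 (K = -3 + 2² = -3 + 4 = 1)
H(t, G) = 1
O(0) + m(6, 2)*H(A, (-4)²) = 5 + 4*1 = 5 + 4 = 9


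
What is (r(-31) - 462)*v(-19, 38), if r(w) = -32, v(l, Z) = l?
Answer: 9386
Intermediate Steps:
(r(-31) - 462)*v(-19, 38) = (-32 - 462)*(-19) = -494*(-19) = 9386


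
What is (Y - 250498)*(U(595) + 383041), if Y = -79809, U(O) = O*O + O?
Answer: -243654591927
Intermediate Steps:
U(O) = O + O**2 (U(O) = O**2 + O = O + O**2)
(Y - 250498)*(U(595) + 383041) = (-79809 - 250498)*(595*(1 + 595) + 383041) = -330307*(595*596 + 383041) = -330307*(354620 + 383041) = -330307*737661 = -243654591927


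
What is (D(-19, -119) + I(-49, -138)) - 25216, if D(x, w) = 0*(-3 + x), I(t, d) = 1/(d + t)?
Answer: -4715393/187 ≈ -25216.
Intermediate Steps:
D(x, w) = 0
(D(-19, -119) + I(-49, -138)) - 25216 = (0 + 1/(-138 - 49)) - 25216 = (0 + 1/(-187)) - 25216 = (0 - 1/187) - 25216 = -1/187 - 25216 = -4715393/187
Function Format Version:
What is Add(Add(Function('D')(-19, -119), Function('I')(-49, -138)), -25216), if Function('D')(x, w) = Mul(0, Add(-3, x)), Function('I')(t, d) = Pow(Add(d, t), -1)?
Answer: Rational(-4715393, 187) ≈ -25216.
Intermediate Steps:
Function('D')(x, w) = 0
Add(Add(Function('D')(-19, -119), Function('I')(-49, -138)), -25216) = Add(Add(0, Pow(Add(-138, -49), -1)), -25216) = Add(Add(0, Pow(-187, -1)), -25216) = Add(Add(0, Rational(-1, 187)), -25216) = Add(Rational(-1, 187), -25216) = Rational(-4715393, 187)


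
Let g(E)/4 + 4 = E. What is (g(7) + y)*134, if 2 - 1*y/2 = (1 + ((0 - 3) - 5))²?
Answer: -10988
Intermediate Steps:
y = -94 (y = 4 - 2*(1 + ((0 - 3) - 5))² = 4 - 2*(1 + (-3 - 5))² = 4 - 2*(1 - 8)² = 4 - 2*(-7)² = 4 - 2*49 = 4 - 98 = -94)
g(E) = -16 + 4*E
(g(7) + y)*134 = ((-16 + 4*7) - 94)*134 = ((-16 + 28) - 94)*134 = (12 - 94)*134 = -82*134 = -10988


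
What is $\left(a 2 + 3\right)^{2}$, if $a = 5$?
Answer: $169$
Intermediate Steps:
$\left(a 2 + 3\right)^{2} = \left(5 \cdot 2 + 3\right)^{2} = \left(10 + 3\right)^{2} = 13^{2} = 169$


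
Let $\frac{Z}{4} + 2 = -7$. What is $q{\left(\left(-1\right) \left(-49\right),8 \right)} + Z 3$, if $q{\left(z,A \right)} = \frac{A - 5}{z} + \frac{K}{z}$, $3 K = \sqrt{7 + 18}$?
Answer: $- \frac{2266}{21} \approx -107.9$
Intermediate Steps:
$Z = -36$ ($Z = -8 + 4 \left(-7\right) = -8 - 28 = -36$)
$K = \frac{5}{3}$ ($K = \frac{\sqrt{7 + 18}}{3} = \frac{\sqrt{25}}{3} = \frac{1}{3} \cdot 5 = \frac{5}{3} \approx 1.6667$)
$q{\left(z,A \right)} = \frac{5}{3 z} + \frac{-5 + A}{z}$ ($q{\left(z,A \right)} = \frac{A - 5}{z} + \frac{5}{3 z} = \frac{-5 + A}{z} + \frac{5}{3 z} = \frac{5}{3 z} + \frac{-5 + A}{z}$)
$q{\left(\left(-1\right) \left(-49\right),8 \right)} + Z 3 = \frac{- \frac{10}{3} + 8}{\left(-1\right) \left(-49\right)} - 108 = \frac{1}{49} \cdot \frac{14}{3} - 108 = \frac{2}{21} - 108 = - \frac{2266}{21}$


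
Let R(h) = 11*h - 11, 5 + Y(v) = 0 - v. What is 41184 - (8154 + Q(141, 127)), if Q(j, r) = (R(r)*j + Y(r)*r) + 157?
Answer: -145789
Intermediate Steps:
Y(v) = -5 - v (Y(v) = -5 + (0 - v) = -5 - v)
R(h) = -11 + 11*h
Q(j, r) = 157 + j*(-11 + 11*r) + r*(-5 - r) (Q(j, r) = ((-11 + 11*r)*j + (-5 - r)*r) + 157 = (j*(-11 + 11*r) + r*(-5 - r)) + 157 = 157 + j*(-11 + 11*r) + r*(-5 - r))
41184 - (8154 + Q(141, 127)) = 41184 - (8154 + (157 - 1*127*(5 + 127) + 11*141*(-1 + 127))) = 41184 - (8154 + (157 - 1*127*132 + 11*141*126)) = 41184 - (8154 + (157 - 16764 + 195426)) = 41184 - (8154 + 178819) = 41184 - 1*186973 = 41184 - 186973 = -145789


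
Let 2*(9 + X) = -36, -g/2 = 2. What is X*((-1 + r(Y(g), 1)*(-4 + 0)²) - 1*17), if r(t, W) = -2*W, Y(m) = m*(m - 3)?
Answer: 1350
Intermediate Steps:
g = -4 (g = -2*2 = -4)
X = -27 (X = -9 + (½)*(-36) = -9 - 18 = -27)
Y(m) = m*(-3 + m)
X*((-1 + r(Y(g), 1)*(-4 + 0)²) - 1*17) = -27*((-1 + (-2*1)*(-4 + 0)²) - 1*17) = -27*((-1 - 2*(-4)²) - 17) = -27*((-1 - 2*16) - 17) = -27*((-1 - 32) - 17) = -27*(-33 - 17) = -27*(-50) = 1350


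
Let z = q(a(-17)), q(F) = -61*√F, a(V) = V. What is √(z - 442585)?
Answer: √(-442585 - 61*I*√17) ≈ 0.189 - 665.27*I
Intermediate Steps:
z = -61*I*√17 ≈ -251.51*I
√(z - 442585) = √(-61*I*√17 - 442585) = √(-442585 - 61*I*√17)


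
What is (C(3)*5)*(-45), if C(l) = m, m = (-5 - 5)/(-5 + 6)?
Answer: 2250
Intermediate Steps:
m = -10 (m = -10/1 = -10*1 = -10)
C(l) = -10
(C(3)*5)*(-45) = -10*5*(-45) = -50*(-45) = 2250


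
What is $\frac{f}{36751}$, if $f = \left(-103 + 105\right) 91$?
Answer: $\frac{14}{2827} \approx 0.0049522$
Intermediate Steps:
$f = 182$ ($f = 2 \cdot 91 = 182$)
$\frac{f}{36751} = \frac{182}{36751} = 182 \cdot \frac{1}{36751} = \frac{14}{2827}$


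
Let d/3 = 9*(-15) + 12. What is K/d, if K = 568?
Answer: -568/369 ≈ -1.5393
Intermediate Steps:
d = -369 (d = 3*(9*(-15) + 12) = 3*(-135 + 12) = 3*(-123) = -369)
K/d = 568/(-369) = 568*(-1/369) = -568/369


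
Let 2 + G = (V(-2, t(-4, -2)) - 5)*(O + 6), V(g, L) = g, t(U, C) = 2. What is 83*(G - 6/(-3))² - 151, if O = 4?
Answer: 406549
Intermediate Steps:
G = -72 (G = -2 + (-2 - 5)*(4 + 6) = -2 - 7*10 = -2 - 70 = -72)
83*(G - 6/(-3))² - 151 = 83*(-72 - 6/(-3))² - 151 = 83*(-72 - 6*(-⅓))² - 151 = 83*(-72 + 2)² - 151 = 83*(-70)² - 151 = 83*4900 - 151 = 406700 - 151 = 406549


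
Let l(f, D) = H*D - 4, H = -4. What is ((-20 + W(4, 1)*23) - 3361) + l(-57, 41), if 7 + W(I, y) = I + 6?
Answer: -3480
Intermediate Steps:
W(I, y) = -1 + I (W(I, y) = -7 + (I + 6) = -7 + (6 + I) = -1 + I)
l(f, D) = -4 - 4*D (l(f, D) = -4*D - 4 = -4 - 4*D)
((-20 + W(4, 1)*23) - 3361) + l(-57, 41) = ((-20 + (-1 + 4)*23) - 3361) + (-4 - 4*41) = ((-20 + 3*23) - 3361) + (-4 - 164) = ((-20 + 69) - 3361) - 168 = (49 - 3361) - 168 = -3312 - 168 = -3480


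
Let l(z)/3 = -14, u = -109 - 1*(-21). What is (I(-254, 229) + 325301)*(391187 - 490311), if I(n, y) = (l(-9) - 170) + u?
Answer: -32215399124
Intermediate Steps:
u = -88 (u = -109 + 21 = -88)
l(z) = -42 (l(z) = 3*(-14) = -42)
I(n, y) = -300 (I(n, y) = (-42 - 170) - 88 = -212 - 88 = -300)
(I(-254, 229) + 325301)*(391187 - 490311) = (-300 + 325301)*(391187 - 490311) = 325001*(-99124) = -32215399124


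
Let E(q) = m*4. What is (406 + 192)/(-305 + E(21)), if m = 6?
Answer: -598/281 ≈ -2.1281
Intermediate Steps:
E(q) = 24 (E(q) = 6*4 = 24)
(406 + 192)/(-305 + E(21)) = (406 + 192)/(-305 + 24) = 598/(-281) = 598*(-1/281) = -598/281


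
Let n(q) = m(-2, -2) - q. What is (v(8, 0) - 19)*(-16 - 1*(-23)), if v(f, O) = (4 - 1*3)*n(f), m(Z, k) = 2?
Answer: -175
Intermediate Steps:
n(q) = 2 - q
v(f, O) = 2 - f (v(f, O) = (4 - 1*3)*(2 - f) = (4 - 3)*(2 - f) = 1*(2 - f) = 2 - f)
(v(8, 0) - 19)*(-16 - 1*(-23)) = ((2 - 1*8) - 19)*(-16 - 1*(-23)) = ((2 - 8) - 19)*(-16 + 23) = (-6 - 19)*7 = -25*7 = -175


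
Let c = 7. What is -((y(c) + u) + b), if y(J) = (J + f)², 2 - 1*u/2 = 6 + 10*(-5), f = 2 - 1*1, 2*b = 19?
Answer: -331/2 ≈ -165.50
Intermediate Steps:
b = 19/2 (b = (½)*19 = 19/2 ≈ 9.5000)
f = 1 (f = 2 - 1 = 1)
u = 92 (u = 4 - 2*(6 + 10*(-5)) = 4 - 2*(6 - 50) = 4 - 2*(-44) = 4 + 88 = 92)
y(J) = (1 + J)² (y(J) = (J + 1)² = (1 + J)²)
-((y(c) + u) + b) = -(((1 + 7)² + 92) + 19/2) = -((8² + 92) + 19/2) = -((64 + 92) + 19/2) = -(156 + 19/2) = -1*331/2 = -331/2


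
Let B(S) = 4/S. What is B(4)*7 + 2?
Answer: 9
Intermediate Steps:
B(4)*7 + 2 = (4/4)*7 + 2 = (4*(¼))*7 + 2 = 1*7 + 2 = 7 + 2 = 9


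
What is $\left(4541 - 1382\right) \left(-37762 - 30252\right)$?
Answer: $-214856226$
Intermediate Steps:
$\left(4541 - 1382\right) \left(-37762 - 30252\right) = 3159 \left(-68014\right) = -214856226$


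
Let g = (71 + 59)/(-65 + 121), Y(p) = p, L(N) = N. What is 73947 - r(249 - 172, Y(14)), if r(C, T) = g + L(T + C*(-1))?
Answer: 2072215/28 ≈ 74008.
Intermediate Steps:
g = 65/28 (g = 130/56 = 130*(1/56) = 65/28 ≈ 2.3214)
r(C, T) = 65/28 + T - C (r(C, T) = 65/28 + (T + C*(-1)) = 65/28 + (T - C) = 65/28 + T - C)
73947 - r(249 - 172, Y(14)) = 73947 - (65/28 + 14 - (249 - 172)) = 73947 - (65/28 + 14 - 1*77) = 73947 - (65/28 + 14 - 77) = 73947 - 1*(-1699/28) = 73947 + 1699/28 = 2072215/28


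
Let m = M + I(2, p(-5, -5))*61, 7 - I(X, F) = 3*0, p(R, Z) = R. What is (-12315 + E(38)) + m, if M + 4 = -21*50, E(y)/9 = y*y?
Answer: 54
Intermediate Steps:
I(X, F) = 7 (I(X, F) = 7 - 3*0 = 7 - 1*0 = 7 + 0 = 7)
E(y) = 9*y² (E(y) = 9*(y*y) = 9*y²)
M = -1054 (M = -4 - 21*50 = -4 - 1050 = -1054)
m = -627 (m = -1054 + 7*61 = -1054 + 427 = -627)
(-12315 + E(38)) + m = (-12315 + 9*38²) - 627 = (-12315 + 9*1444) - 627 = (-12315 + 12996) - 627 = 681 - 627 = 54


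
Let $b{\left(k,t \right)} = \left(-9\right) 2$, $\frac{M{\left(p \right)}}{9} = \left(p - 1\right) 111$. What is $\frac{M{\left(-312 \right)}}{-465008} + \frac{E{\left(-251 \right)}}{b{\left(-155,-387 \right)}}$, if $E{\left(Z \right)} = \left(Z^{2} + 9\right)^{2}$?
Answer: $- \frac{923101351476217}{4185072} \approx -2.2057 \cdot 10^{8}$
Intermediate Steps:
$E{\left(Z \right)} = \left(9 + Z^{2}\right)^{2}$
$M{\left(p \right)} = -999 + 999 p$ ($M{\left(p \right)} = 9 \left(p - 1\right) 111 = 9 \left(-1 + p\right) 111 = 9 \left(-111 + 111 p\right) = -999 + 999 p$)
$b{\left(k,t \right)} = -18$
$\frac{M{\left(-312 \right)}}{-465008} + \frac{E{\left(-251 \right)}}{b{\left(-155,-387 \right)}} = \frac{-999 + 999 \left(-312\right)}{-465008} + \frac{\left(9 + \left(-251\right)^{2}\right)^{2}}{-18} = \left(-999 - 311688\right) \left(- \frac{1}{465008}\right) + \left(9 + 63001\right)^{2} \left(- \frac{1}{18}\right) = \left(-312687\right) \left(- \frac{1}{465008}\right) + 63010^{2} \left(- \frac{1}{18}\right) = \frac{312687}{465008} + 3970260100 \left(- \frac{1}{18}\right) = \frac{312687}{465008} - \frac{1985130050}{9} = - \frac{923101351476217}{4185072}$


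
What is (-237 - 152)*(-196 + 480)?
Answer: -110476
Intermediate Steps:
(-237 - 152)*(-196 + 480) = -389*284 = -110476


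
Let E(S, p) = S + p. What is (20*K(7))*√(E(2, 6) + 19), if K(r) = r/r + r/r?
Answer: 120*√3 ≈ 207.85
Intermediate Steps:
K(r) = 2 (K(r) = 1 + 1 = 2)
(20*K(7))*√(E(2, 6) + 19) = (20*2)*√((2 + 6) + 19) = 40*√(8 + 19) = 40*√27 = 40*(3*√3) = 120*√3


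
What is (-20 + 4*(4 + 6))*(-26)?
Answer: -520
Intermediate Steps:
(-20 + 4*(4 + 6))*(-26) = (-20 + 4*10)*(-26) = (-20 + 40)*(-26) = 20*(-26) = -520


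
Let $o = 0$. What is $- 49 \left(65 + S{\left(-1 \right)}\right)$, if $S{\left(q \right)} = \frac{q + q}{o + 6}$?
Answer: $- \frac{9506}{3} \approx -3168.7$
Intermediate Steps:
$S{\left(q \right)} = \frac{q}{3}$ ($S{\left(q \right)} = \frac{q + q}{0 + 6} = \frac{2 q}{6} = 2 q \frac{1}{6} = \frac{q}{3}$)
$- 49 \left(65 + S{\left(-1 \right)}\right) = - 49 \left(65 + \frac{1}{3} \left(-1\right)\right) = - 49 \left(65 - \frac{1}{3}\right) = \left(-49\right) \frac{194}{3} = - \frac{9506}{3}$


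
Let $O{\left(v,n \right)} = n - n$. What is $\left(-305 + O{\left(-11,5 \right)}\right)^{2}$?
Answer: $93025$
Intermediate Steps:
$O{\left(v,n \right)} = 0$
$\left(-305 + O{\left(-11,5 \right)}\right)^{2} = \left(-305 + 0\right)^{2} = \left(-305\right)^{2} = 93025$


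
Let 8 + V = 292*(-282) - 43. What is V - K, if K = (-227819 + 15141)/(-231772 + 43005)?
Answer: -15553669643/188767 ≈ -82396.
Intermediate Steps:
V = -82395 (V = -8 + (292*(-282) - 43) = -8 + (-82344 - 43) = -8 - 82387 = -82395)
K = 212678/188767 (K = -212678/(-188767) = -212678*(-1/188767) = 212678/188767 ≈ 1.1267)
V - K = -82395 - 1*212678/188767 = -82395 - 212678/188767 = -15553669643/188767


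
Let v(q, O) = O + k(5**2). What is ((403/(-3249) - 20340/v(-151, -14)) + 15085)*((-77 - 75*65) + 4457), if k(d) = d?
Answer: -2365168610/361 ≈ -6.5517e+6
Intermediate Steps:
v(q, O) = 25 + O (v(q, O) = O + 5**2 = O + 25 = 25 + O)
((403/(-3249) - 20340/v(-151, -14)) + 15085)*((-77 - 75*65) + 4457) = ((403/(-3249) - 20340/(25 - 14)) + 15085)*((-77 - 75*65) + 4457) = ((403*(-1/3249) - 20340/11) + 15085)*((-77 - 4875) + 4457) = ((-403/3249 - 20340*1/11) + 15085)*(-4952 + 4457) = ((-403/3249 - 20340/11) + 15085)*(-495) = (-66089093/35739 + 15085)*(-495) = (473033722/35739)*(-495) = -2365168610/361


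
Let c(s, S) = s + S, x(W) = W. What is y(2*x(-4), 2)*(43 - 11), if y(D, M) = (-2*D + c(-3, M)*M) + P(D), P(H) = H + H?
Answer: -64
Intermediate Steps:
c(s, S) = S + s
P(H) = 2*H
y(D, M) = M*(-3 + M) (y(D, M) = (-2*D + (M - 3)*M) + 2*D = (-2*D + (-3 + M)*M) + 2*D = (-2*D + M*(-3 + M)) + 2*D = M*(-3 + M))
y(2*x(-4), 2)*(43 - 11) = (2*(-3 + 2))*(43 - 11) = (2*(-1))*32 = -2*32 = -64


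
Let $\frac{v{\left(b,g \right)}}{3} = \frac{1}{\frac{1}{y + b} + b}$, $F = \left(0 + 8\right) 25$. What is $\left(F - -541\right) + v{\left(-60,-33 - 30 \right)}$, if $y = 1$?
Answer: $\frac{2623704}{3541} \approx 740.95$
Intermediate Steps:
$F = 200$ ($F = 8 \cdot 25 = 200$)
$v{\left(b,g \right)} = \frac{3}{b + \frac{1}{1 + b}}$ ($v{\left(b,g \right)} = \frac{3}{\frac{1}{1 + b} + b} = \frac{3}{b + \frac{1}{1 + b}}$)
$\left(F - -541\right) + v{\left(-60,-33 - 30 \right)} = \left(200 - -541\right) + \frac{3 \left(1 - 60\right)}{1 - 60 + \left(-60\right)^{2}} = \left(200 + 541\right) + 3 \frac{1}{1 - 60 + 3600} \left(-59\right) = 741 + 3 \cdot \frac{1}{3541} \left(-59\right) = 741 - \frac{177}{3541} = \frac{2623704}{3541}$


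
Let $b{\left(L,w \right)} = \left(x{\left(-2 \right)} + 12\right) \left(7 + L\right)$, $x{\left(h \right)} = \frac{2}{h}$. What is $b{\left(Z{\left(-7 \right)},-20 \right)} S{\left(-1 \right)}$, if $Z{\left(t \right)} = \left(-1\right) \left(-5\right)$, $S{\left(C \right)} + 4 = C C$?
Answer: $-396$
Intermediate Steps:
$S{\left(C \right)} = -4 + C^{2}$ ($S{\left(C \right)} = -4 + C C = -4 + C^{2}$)
$Z{\left(t \right)} = 5$
$b{\left(L,w \right)} = 77 + 11 L$ ($b{\left(L,w \right)} = \left(\frac{2}{-2} + 12\right) \left(7 + L\right) = \left(2 \left(- \frac{1}{2}\right) + 12\right) \left(7 + L\right) = \left(-1 + 12\right) \left(7 + L\right) = 11 \left(7 + L\right) = 77 + 11 L$)
$b{\left(Z{\left(-7 \right)},-20 \right)} S{\left(-1 \right)} = \left(77 + 11 \cdot 5\right) \left(-4 + \left(-1\right)^{2}\right) = \left(77 + 55\right) \left(-4 + 1\right) = 132 \left(-3\right) = -396$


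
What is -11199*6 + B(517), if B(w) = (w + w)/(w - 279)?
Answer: -7995569/119 ≈ -67190.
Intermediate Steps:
B(w) = 2*w/(-279 + w) (B(w) = (2*w)/(-279 + w) = 2*w/(-279 + w))
-11199*6 + B(517) = -11199*6 + 2*517/(-279 + 517) = -67194 + 2*517/238 = -67194 + 2*517*(1/238) = -67194 + 517/119 = -7995569/119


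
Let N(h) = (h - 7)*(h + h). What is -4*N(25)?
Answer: -3600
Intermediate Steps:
N(h) = 2*h*(-7 + h) (N(h) = (-7 + h)*(2*h) = 2*h*(-7 + h))
-4*N(25) = -8*25*(-7 + 25) = -8*25*18 = -4*900 = -3600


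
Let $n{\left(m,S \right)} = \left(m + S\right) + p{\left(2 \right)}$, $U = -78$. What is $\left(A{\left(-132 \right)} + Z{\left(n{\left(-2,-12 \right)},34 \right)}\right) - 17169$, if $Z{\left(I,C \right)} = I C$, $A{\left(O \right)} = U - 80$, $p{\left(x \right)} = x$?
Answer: $-17735$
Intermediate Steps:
$A{\left(O \right)} = -158$ ($A{\left(O \right)} = -78 - 80 = -158$)
$n{\left(m,S \right)} = 2 + S + m$ ($n{\left(m,S \right)} = \left(m + S\right) + 2 = \left(S + m\right) + 2 = 2 + S + m$)
$Z{\left(I,C \right)} = C I$
$\left(A{\left(-132 \right)} + Z{\left(n{\left(-2,-12 \right)},34 \right)}\right) - 17169 = \left(-158 + 34 \left(2 - 12 - 2\right)\right) - 17169 = \left(-158 + 34 \left(-12\right)\right) - 17169 = \left(-158 - 408\right) - 17169 = -566 - 17169 = -17735$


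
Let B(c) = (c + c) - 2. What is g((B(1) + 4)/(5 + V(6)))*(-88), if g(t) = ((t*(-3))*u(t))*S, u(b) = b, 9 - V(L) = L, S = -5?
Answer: -330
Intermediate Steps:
V(L) = 9 - L
B(c) = -2 + 2*c (B(c) = 2*c - 2 = -2 + 2*c)
g(t) = 15*t**2 (g(t) = ((t*(-3))*t)*(-5) = ((-3*t)*t)*(-5) = -3*t**2*(-5) = 15*t**2)
g((B(1) + 4)/(5 + V(6)))*(-88) = (15*(((-2 + 2*1) + 4)/(5 + (9 - 1*6)))**2)*(-88) = (15*(((-2 + 2) + 4)/(5 + (9 - 6)))**2)*(-88) = (15*((0 + 4)/(5 + 3))**2)*(-88) = (15*(4/8)**2)*(-88) = (15*(4*(1/8))**2)*(-88) = (15*(1/2)**2)*(-88) = (15*(1/4))*(-88) = (15/4)*(-88) = -330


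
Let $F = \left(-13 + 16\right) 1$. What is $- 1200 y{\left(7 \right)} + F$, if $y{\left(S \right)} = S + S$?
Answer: $-16797$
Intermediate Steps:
$F = 3$ ($F = 3 \cdot 1 = 3$)
$y{\left(S \right)} = 2 S$
$- 1200 y{\left(7 \right)} + F = - 1200 \cdot 2 \cdot 7 + 3 = \left(-1200\right) 14 + 3 = -16800 + 3 = -16797$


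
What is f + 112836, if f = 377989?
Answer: 490825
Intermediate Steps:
f + 112836 = 377989 + 112836 = 490825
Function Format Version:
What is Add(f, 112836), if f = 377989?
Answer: 490825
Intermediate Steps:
Add(f, 112836) = Add(377989, 112836) = 490825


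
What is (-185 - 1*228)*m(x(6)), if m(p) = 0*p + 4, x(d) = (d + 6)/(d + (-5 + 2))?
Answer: -1652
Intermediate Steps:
x(d) = (6 + d)/(-3 + d) (x(d) = (6 + d)/(d - 3) = (6 + d)/(-3 + d))
m(p) = 4 (m(p) = 0 + 4 = 4)
(-185 - 1*228)*m(x(6)) = (-185 - 1*228)*4 = (-185 - 228)*4 = -413*4 = -1652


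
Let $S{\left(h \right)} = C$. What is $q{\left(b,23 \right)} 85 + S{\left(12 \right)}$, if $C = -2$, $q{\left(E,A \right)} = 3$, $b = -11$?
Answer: $253$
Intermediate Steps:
$S{\left(h \right)} = -2$
$q{\left(b,23 \right)} 85 + S{\left(12 \right)} = 3 \cdot 85 - 2 = 255 - 2 = 253$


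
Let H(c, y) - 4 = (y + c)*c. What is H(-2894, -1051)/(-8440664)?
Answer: -5708417/4220332 ≈ -1.3526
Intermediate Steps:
H(c, y) = 4 + c*(c + y) (H(c, y) = 4 + (y + c)*c = 4 + (c + y)*c = 4 + c*(c + y))
H(-2894, -1051)/(-8440664) = (4 + (-2894)² - 2894*(-1051))/(-8440664) = (4 + 8375236 + 3041594)*(-1/8440664) = 11416834*(-1/8440664) = -5708417/4220332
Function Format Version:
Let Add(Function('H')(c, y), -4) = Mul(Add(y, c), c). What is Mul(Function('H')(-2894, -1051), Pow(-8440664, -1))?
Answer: Rational(-5708417, 4220332) ≈ -1.3526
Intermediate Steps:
Function('H')(c, y) = Add(4, Mul(c, Add(c, y))) (Function('H')(c, y) = Add(4, Mul(Add(y, c), c)) = Add(4, Mul(Add(c, y), c)) = Add(4, Mul(c, Add(c, y))))
Mul(Function('H')(-2894, -1051), Pow(-8440664, -1)) = Mul(Add(4, Pow(-2894, 2), Mul(-2894, -1051)), Pow(-8440664, -1)) = Mul(Add(4, 8375236, 3041594), Rational(-1, 8440664)) = Mul(11416834, Rational(-1, 8440664)) = Rational(-5708417, 4220332)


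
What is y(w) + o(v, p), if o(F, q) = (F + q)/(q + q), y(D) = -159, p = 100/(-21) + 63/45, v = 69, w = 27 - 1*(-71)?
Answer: -59573/353 ≈ -168.76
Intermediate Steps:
w = 98 (w = 27 + 71 = 98)
p = -353/105 (p = 100*(-1/21) + 63*(1/45) = -100/21 + 7/5 = -353/105 ≈ -3.3619)
o(F, q) = (F + q)/(2*q) (o(F, q) = (F + q)/((2*q)) = (F + q)*(1/(2*q)) = (F + q)/(2*q))
y(w) + o(v, p) = -159 + (69 - 353/105)/(2*(-353/105)) = -159 + (1/2)*(-105/353)*(6892/105) = -159 - 3446/353 = -59573/353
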